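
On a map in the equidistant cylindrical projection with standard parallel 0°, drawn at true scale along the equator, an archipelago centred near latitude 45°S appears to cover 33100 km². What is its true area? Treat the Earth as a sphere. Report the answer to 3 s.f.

23400 km²

For the equirectangular projection with φ₀ = 0 (plate carrée), h = 1 along meridians and k = sec φ along parallels.
Areal scale = h·k = 1 × sec φ; at 45°, h = 1.000, k = 1.414, so h·k = 1.414.
True area = apparent / (areal scale) = 33100 / 1.414 ≈ 23400 km².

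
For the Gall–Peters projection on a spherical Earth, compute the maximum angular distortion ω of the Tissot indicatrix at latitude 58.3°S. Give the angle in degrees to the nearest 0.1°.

The Gall–Peters projection is cylindrical equal-area with φ₀ = 45°. For cylindrical equal-area with standard parallel φ₀, h = cos φ / cos φ₀ and k = cos φ₀ / cos φ, so h·k = 1.
At 58.3°: h = 0.7431, k = 1.346; principal scales a = 1.346, b = 0.7431.
sin(ω/2) = (a − b)/(a + b) = 0.6025/2.089 = 0.2885, so ω = 2 arcsin(0.2885) ≈ 33.5°.

33.5°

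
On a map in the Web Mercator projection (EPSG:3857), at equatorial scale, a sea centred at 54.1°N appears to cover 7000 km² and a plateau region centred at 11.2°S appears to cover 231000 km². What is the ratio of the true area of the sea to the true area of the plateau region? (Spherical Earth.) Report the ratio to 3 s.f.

0.0108

Mercator's areal exaggeration is sec²φ; hence true area = (apparent area) · cos²φ.
True area of sea: 7000 × cos²(54.1°) = 7000 × 0.3438 = 2407 km².
True area of plateau region: 231000 × cos²(11.2°) = 231000 × 0.9623 = 222300 km².
Ratio = 2407 / 222300 ≈ 0.0108.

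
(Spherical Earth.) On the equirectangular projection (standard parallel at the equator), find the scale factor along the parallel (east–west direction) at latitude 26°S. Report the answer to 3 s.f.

1.11

Plate carrée maps x = Rλ, y = Rφ. The meridian scale is h = 1 and the parallel scale is k = 1/cos φ = sec φ.
k = 1/cos 26° = 1/0.8988 = 1.113.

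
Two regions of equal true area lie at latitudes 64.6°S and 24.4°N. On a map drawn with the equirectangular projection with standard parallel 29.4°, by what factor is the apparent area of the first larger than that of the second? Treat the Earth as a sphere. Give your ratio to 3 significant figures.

2.12

The equidistant cylindrical projection with φ₀ = 29.4° has h = 1 (meridians true) and k = cos φ₀ / cos φ along parallels.
Areal scale at 64.6°: h·k = 1.000 × 2.031 = 2.031.
Areal scale at 24.4°: h·k = 1.000 × 0.9567 = 0.9567.
Ratio = 2.031/0.9567 ≈ 2.12.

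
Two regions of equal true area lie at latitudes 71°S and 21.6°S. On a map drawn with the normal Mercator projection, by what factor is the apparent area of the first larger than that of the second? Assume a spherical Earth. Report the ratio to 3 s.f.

Mercator areal scale is sec²φ.
At 71°: sec²(71°) = 1/0.3256² = 9.434.
At 21.6°: sec²(21.6°) = 1/0.9298² = 1.157.
Ratio = 9.434/1.157 = cos²(21.6°)/cos²(71°) ≈ 8.16.

8.16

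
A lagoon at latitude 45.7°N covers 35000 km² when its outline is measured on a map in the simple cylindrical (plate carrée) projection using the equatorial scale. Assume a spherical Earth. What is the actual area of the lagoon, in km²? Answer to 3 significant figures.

24400 km²

In the plate carrée (x = Rλ, y = Rφ), meridians are true-scale (h = 1) and parallels are stretched by k = sec φ.
Areal scale = h·k = 1 × sec φ; at 45.7°, h = 1.000, k = 1.432, so h·k = 1.432.
True area = apparent / (areal scale) = 35000 / 1.432 ≈ 24400 km².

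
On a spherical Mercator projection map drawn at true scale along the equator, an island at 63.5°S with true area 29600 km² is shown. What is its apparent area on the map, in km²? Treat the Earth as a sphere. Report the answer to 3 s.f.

The Mercator projection is conformal; its linear scale factor is the same in every direction and equals sec φ = 1/cos φ.
Areal scale = k² = sec²φ = 1/cos²(63.5°) = 1/0.4462² = 5.023.
Apparent area = 29600 × 5.023 ≈ 149000 km².

149000 km²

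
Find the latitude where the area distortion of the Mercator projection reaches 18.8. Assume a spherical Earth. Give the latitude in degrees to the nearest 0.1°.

Mercator areal scale is sec²φ.
sec²φ = 18.8  ⇒  cos²φ = 0.05319  ⇒  cos φ = 0.2306.
φ = arccos(0.2306) ≈ 76.7°.

76.7°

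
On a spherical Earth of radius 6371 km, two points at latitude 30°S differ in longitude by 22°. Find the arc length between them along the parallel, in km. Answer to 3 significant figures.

Arc length along a parallel = R cos φ · Δλ (with Δλ in radians).
= 6371 × cos 30° × (22° × π/180) = 6371 × 0.8660 × 0.3840 ≈ 2120 km.

2120 km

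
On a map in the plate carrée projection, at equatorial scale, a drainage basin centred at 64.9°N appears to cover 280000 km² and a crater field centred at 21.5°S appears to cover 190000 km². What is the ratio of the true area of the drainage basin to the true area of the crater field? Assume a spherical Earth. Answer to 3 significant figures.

Plate carrée has h = 1 and k = sec φ, giving areal scale sec φ; true area = (apparent area) · cos φ.
True area of drainage basin: 280000 × cos(64.9°) = 280000 × 0.4242 = 118800 km².
True area of crater field: 190000 × cos(21.5°) = 190000 × 0.9304 = 176800 km².
Ratio = 118800 / 176800 ≈ 0.672.

0.672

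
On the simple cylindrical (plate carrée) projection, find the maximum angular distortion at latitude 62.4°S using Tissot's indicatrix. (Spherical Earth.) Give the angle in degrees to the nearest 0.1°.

43.0°

In the plate carrée (x = Rλ, y = Rφ), meridians are true-scale (h = 1) and parallels are stretched by k = sec φ.
At 62.4°: h = 1.000, k = 2.158; principal scales a = 2.158, b = 1.000.
sin(ω/2) = (a − b)/(a + b) = 1.158/3.158 = 0.3668, so ω = 2 arcsin(0.3668) ≈ 43.0°.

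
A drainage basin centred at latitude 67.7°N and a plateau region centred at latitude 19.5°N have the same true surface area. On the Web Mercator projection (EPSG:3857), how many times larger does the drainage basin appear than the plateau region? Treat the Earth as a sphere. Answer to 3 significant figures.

6.17

On Mercator, area is exaggerated by sec²φ = 1/cos²φ.
At 67.7°: sec²(67.7°) = 1/0.3795² = 6.945.
At 19.5°: sec²(19.5°) = 1/0.9426² = 1.125.
Ratio = 6.945/1.125 = cos²(19.5°)/cos²(67.7°) ≈ 6.17.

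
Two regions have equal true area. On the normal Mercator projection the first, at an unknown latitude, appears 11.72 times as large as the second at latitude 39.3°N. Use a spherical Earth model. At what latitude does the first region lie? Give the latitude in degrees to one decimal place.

76.9°

For equal true areas on Mercator, apparent areas scale as sec²φ, so the ratio is cos²φ₂ / cos²φ₁.
cos²φ₂ / cos²φ₁ = 11.72  ⇒  cos φ₁ = cos 39.3° / √11.72 = 0.7738/3.423 = 0.2260.
φ₁ = arccos(0.2260) ≈ 76.9°.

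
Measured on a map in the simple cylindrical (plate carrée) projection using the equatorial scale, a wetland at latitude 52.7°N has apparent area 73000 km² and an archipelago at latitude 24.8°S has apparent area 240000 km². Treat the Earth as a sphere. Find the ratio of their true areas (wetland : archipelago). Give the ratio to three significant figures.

On the plate carrée, areal scale = h·k = 1 × sec φ, so true area = apparent × cos φ.
True area of wetland: 73000 × cos(52.7°) = 73000 × 0.6060 = 44240 km².
True area of archipelago: 240000 × cos(24.8°) = 240000 × 0.9078 = 217900 km².
Ratio = 44240 / 217900 ≈ 0.203.

0.203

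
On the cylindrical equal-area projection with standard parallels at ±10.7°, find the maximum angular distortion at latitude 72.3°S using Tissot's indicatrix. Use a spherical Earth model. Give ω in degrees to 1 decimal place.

111.2°

A cylindrical equal-area projection with standard parallel φ₀ has meridian scale h = cos φ / cos φ₀ and parallel scale k = cos φ₀ / cos φ (so areas are preserved, h·k = 1).
At 72.3°: h = 0.3094, k = 3.232; principal scales a = 3.232, b = 0.3094.
sin(ω/2) = (a − b)/(a + b) = 2.923/3.541 = 0.8253, so ω = 2 arcsin(0.8253) ≈ 111.2°.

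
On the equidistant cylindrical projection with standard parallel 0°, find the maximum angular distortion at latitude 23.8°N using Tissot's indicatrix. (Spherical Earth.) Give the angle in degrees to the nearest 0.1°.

For the equirectangular projection with φ₀ = 0 (plate carrée), h = 1 along meridians and k = sec φ along parallels.
At 23.8°: h = 1.000, k = 1.093; principal scales a = 1.093, b = 1.000.
sin(ω/2) = (a − b)/(a + b) = 0.09294/2.093 = 0.04441, so ω = 2 arcsin(0.04441) ≈ 5.1°.

5.1°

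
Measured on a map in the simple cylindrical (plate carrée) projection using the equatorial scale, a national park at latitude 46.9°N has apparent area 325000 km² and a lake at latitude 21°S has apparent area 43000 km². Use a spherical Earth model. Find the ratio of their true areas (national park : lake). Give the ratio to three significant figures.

5.53

On the plate carrée, areal scale = h·k = 1 × sec φ, so true area = apparent × cos φ.
True area of national park: 325000 × cos(46.9°) = 325000 × 0.6833 = 222100 km².
True area of lake: 43000 × cos(21°) = 43000 × 0.9336 = 40140 km².
Ratio = 222100 / 40140 ≈ 5.53.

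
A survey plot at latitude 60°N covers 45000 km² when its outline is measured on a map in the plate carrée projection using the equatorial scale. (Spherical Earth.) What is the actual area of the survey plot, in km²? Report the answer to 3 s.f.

For the equirectangular projection with φ₀ = 0 (plate carrée), h = 1 along meridians and k = sec φ along parallels.
Areal scale = h·k = 1 × sec φ; at 60°, h = 1.000, k = 2.000, so h·k = 2.000.
True area = apparent / (areal scale) = 45000 / 2.000 ≈ 22500 km².

22500 km²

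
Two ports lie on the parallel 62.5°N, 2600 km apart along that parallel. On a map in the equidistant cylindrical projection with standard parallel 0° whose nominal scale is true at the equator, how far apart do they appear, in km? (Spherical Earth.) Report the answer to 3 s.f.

5630 km

Plate carrée maps x = Rλ, y = Rφ. The meridian scale is h = 1 and the parallel scale is k = 1/cos φ = sec φ.
Along the parallel, k = sec 62.5° = 1/0.4617 = 2.166.
Map distance = 2600 × 2.166 ≈ 5630 km.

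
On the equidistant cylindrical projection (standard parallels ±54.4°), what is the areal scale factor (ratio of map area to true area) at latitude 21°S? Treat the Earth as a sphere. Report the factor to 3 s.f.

0.624

The equidistant cylindrical projection with φ₀ = 54.4° has h = 1 (meridians true) and k = cos φ₀ / cos φ along parallels.
Areal scale = h·k = 1 × cos φ₀ / cos φ; at 21°, h = 1.000, k = 0.6235, so h·k = 0.6235.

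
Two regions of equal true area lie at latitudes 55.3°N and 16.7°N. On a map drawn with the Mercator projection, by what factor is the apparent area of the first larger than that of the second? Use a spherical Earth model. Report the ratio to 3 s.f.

2.83

On Mercator, area is exaggerated by sec²φ = 1/cos²φ.
At 55.3°: sec²(55.3°) = 1/0.5693² = 3.086.
At 16.7°: sec²(16.7°) = 1/0.9578² = 1.090.
Ratio = 3.086/1.090 = cos²(16.7°)/cos²(55.3°) ≈ 2.83.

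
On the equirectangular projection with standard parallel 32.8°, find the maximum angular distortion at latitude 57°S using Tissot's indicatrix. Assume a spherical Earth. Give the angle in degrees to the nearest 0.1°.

In the equirectangular projection with standard parallel φ₀ = 32.8° (x = Rλ cos φ₀, y = Rφ), meridians are true-scale (h = 1) and the parallel scale is k = cos φ₀ / cos φ.
At 57°: h = 1.000, k = 1.543; principal scales a = 1.543, b = 1.000.
sin(ω/2) = (a − b)/(a + b) = 0.5433/2.543 = 0.2136, so ω = 2 arcsin(0.2136) ≈ 24.7°.

24.7°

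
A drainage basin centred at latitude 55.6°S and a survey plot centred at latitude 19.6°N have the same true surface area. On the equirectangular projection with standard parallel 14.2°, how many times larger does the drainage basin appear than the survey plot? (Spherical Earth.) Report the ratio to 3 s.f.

1.67

The equidistant cylindrical projection with φ₀ = 14.2° has h = 1 (meridians true) and k = cos φ₀ / cos φ along parallels.
Areal scale at 55.6°: h·k = 1.000 × 1.716 = 1.716.
Areal scale at 19.6°: h·k = 1.000 × 1.029 = 1.029.
Ratio = 1.716/1.029 ≈ 1.67.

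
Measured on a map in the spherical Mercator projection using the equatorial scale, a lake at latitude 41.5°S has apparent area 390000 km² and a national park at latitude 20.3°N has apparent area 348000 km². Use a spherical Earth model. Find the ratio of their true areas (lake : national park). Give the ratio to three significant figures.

On Mercator the areal scale is sec²φ, so true area = apparent × cos²φ.
True area of lake: 390000 × cos²(41.5°) = 390000 × 0.5609 = 218800 km².
True area of national park: 348000 × cos²(20.3°) = 348000 × 0.8796 = 306100 km².
Ratio = 218800 / 306100 ≈ 0.715.

0.715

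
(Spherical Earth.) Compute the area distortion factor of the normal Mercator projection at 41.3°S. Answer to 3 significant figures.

Mercator is conformal, so the point scale is isotropic: h = k = sec φ = 1/cos φ.
Areal scale = k² = sec²φ = 1/cos²(41.3°) = 1/0.7513² = 1.772.

1.77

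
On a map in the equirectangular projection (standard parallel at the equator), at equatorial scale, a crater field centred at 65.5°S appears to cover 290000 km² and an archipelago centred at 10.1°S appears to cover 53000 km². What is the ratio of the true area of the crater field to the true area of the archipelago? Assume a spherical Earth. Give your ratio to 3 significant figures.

Plate carrée has h = 1 and k = sec φ, giving areal scale sec φ; true area = (apparent area) · cos φ.
True area of crater field: 290000 × cos(65.5°) = 290000 × 0.4147 = 120300 km².
True area of archipelago: 53000 × cos(10.1°) = 53000 × 0.9845 = 52180 km².
Ratio = 120300 / 52180 ≈ 2.30.

2.30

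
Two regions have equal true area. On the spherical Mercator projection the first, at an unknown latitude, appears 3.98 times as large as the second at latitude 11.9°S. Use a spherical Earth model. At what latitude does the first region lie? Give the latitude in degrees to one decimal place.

60.6°

Mercator areal scale is sec²φ, so apparent-area ratio = sec²φ₁ / sec²φ₂ = cos²φ₂ / cos²φ₁.
cos²φ₂ / cos²φ₁ = 3.98  ⇒  cos φ₁ = cos 11.9° / √3.98 = 0.9785/1.995 = 0.4905.
φ₁ = arccos(0.4905) ≈ 60.6°.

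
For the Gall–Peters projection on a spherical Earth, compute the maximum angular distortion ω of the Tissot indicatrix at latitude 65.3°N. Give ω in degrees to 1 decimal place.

Gall–Peters is a cylindrical equal-area projection with standard parallels at ±45°. For cylindrical equal-area with standard parallel φ₀, h = cos φ / cos φ₀ and k = cos φ₀ / cos φ, so h·k = 1.
At 65.3°: h = 0.5910, k = 1.692; principal scales a = 1.692, b = 0.5910.
sin(ω/2) = (a − b)/(a + b) = 1.101/2.283 = 0.4823, so ω = 2 arcsin(0.4823) ≈ 57.7°.

57.7°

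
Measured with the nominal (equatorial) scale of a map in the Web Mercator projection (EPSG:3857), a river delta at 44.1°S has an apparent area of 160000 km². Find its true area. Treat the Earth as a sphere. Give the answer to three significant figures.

Mercator is conformal, so the point scale is isotropic: h = k = sec φ = 1/cos φ.
Areal scale = k² = sec²φ = 1/cos²(44.1°) = 1/0.7181² = 1.939.
True area = apparent / (areal scale) = 160000 / 1.939 ≈ 82500 km².

82500 km²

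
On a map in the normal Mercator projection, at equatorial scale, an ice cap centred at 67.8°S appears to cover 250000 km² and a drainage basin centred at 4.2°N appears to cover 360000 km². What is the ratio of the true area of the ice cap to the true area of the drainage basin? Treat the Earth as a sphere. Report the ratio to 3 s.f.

0.0997

On Mercator the areal scale is sec²φ, so true area = apparent × cos²φ.
True area of ice cap: 250000 × cos²(67.8°) = 250000 × 0.1428 = 35690 km².
True area of drainage basin: 360000 × cos²(4.2°) = 360000 × 0.9946 = 358100 km².
Ratio = 35690 / 358100 ≈ 0.0997.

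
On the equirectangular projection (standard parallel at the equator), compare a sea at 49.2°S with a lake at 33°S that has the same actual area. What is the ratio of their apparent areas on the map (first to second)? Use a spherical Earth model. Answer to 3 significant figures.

1.28

Plate carrée maps x = Rλ, y = Rφ. The meridian scale is h = 1 and the parallel scale is k = 1/cos φ = sec φ.
Areal scale at 49.2°: h·k = 1.000 × 1.530 = 1.530.
Areal scale at 33°: h·k = 1.000 × 1.192 = 1.192.
Ratio = 1.530/1.192 ≈ 1.28.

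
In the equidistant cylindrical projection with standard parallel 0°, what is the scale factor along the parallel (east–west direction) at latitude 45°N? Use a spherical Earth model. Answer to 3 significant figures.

Plate carrée maps x = Rλ, y = Rφ. The meridian scale is h = 1 and the parallel scale is k = 1/cos φ = sec φ.
k = 1/cos 45° = 1/0.7071 = 1.414.

1.41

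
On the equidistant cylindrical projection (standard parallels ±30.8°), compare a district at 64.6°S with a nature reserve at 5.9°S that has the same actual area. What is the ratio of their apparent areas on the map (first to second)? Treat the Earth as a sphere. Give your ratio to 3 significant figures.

The equidistant cylindrical projection with φ₀ = 30.8° has h = 1 (meridians true) and k = cos φ₀ / cos φ along parallels.
Areal scale at 64.6°: h·k = 1.000 × 2.003 = 2.003.
Areal scale at 5.9°: h·k = 1.000 × 0.8635 = 0.8635.
Ratio = 2.003/0.8635 ≈ 2.32.

2.32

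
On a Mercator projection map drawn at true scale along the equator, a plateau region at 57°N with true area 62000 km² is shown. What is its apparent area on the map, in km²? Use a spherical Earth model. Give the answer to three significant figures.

209000 km²

For Mercator, h = k = sec φ (a conformal cylindrical projection has a single point scale, 1/cos φ).
Areal scale = k² = sec²φ = 1/cos²(57°) = 1/0.5446² = 3.371.
Apparent area = 62000 × 3.371 ≈ 209000 km².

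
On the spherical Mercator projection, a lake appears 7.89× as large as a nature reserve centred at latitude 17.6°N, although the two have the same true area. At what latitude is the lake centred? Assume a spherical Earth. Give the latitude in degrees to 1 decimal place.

70.2°

On Mercator, (apparent₁)/(apparent₂) = sec²φ₁ / sec²φ₂ when true areas are equal.
cos²φ₂ / cos²φ₁ = 7.89  ⇒  cos φ₁ = cos 17.6° / √7.89 = 0.9532/2.809 = 0.3393.
φ₁ = arccos(0.3393) ≈ 70.2°.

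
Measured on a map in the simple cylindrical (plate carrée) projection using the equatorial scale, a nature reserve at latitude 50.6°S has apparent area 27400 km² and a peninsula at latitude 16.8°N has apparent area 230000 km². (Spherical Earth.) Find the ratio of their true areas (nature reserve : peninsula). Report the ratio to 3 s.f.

Plate carrée has h = 1 and k = sec φ, giving areal scale sec φ; true area = (apparent area) · cos φ.
True area of nature reserve: 27400 × cos(50.6°) = 27400 × 0.6347 = 17390 km².
True area of peninsula: 230000 × cos(16.8°) = 230000 × 0.9573 = 220200 km².
Ratio = 17390 / 220200 ≈ 0.0790.

0.0790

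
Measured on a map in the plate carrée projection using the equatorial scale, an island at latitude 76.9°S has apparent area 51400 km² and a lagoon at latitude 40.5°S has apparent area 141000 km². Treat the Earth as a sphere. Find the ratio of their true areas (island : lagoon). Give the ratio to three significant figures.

On the plate carrée, areal scale = h·k = 1 × sec φ, so true area = apparent × cos φ.
True area of island: 51400 × cos(76.9°) = 51400 × 0.2267 = 11650 km².
True area of lagoon: 141000 × cos(40.5°) = 141000 × 0.7604 = 107200 km².
Ratio = 11650 / 107200 ≈ 0.109.

0.109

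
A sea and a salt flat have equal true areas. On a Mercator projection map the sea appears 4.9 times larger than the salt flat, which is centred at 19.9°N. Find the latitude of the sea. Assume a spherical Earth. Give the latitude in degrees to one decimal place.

For equal true areas on Mercator, apparent areas scale as sec²φ, so the ratio is cos²φ₂ / cos²φ₁.
cos²φ₂ / cos²φ₁ = 4.9  ⇒  cos φ₁ = cos 19.9° / √4.9 = 0.9403/2.214 = 0.4248.
φ₁ = arccos(0.4248) ≈ 64.9°.

64.9°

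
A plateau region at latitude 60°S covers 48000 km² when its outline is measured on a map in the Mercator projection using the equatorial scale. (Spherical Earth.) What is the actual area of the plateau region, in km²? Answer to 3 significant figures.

12000 km²

The Mercator projection is conformal; its linear scale factor is the same in every direction and equals sec φ = 1/cos φ.
Areal scale = k² = sec²φ = 1/cos²(60°) = 1/0.5000² = 4.000.
True area = apparent / (areal scale) = 48000 / 4.000 ≈ 12000 km².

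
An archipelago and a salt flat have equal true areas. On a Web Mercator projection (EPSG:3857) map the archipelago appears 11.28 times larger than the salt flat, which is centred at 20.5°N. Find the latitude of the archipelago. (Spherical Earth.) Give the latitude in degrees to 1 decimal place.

On Mercator, (apparent₁)/(apparent₂) = sec²φ₁ / sec²φ₂ when true areas are equal.
cos²φ₂ / cos²φ₁ = 11.28  ⇒  cos φ₁ = cos 20.5° / √11.28 = 0.9367/3.359 = 0.2789.
φ₁ = arccos(0.2789) ≈ 73.8°.

73.8°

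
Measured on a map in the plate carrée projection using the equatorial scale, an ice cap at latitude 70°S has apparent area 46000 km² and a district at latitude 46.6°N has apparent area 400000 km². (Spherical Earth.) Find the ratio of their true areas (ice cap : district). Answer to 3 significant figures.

Plate carrée has h = 1 and k = sec φ, giving areal scale sec φ; true area = (apparent area) · cos φ.
True area of ice cap: 46000 × cos(70°) = 46000 × 0.3420 = 15730 km².
True area of district: 400000 × cos(46.6°) = 400000 × 0.6871 = 274800 km².
Ratio = 15730 / 274800 ≈ 0.0572.

0.0572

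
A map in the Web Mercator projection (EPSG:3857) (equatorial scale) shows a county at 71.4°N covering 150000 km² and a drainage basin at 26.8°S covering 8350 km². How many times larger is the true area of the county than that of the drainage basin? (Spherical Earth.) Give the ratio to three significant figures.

On Mercator the areal scale is sec²φ, so true area = apparent × cos²φ.
True area of county: 150000 × cos²(71.4°) = 150000 × 0.1017 = 15260 km².
True area of drainage basin: 8350 × cos²(26.8°) = 8350 × 0.7967 = 6653 km².
Ratio = 15260 / 6653 ≈ 2.29.

2.29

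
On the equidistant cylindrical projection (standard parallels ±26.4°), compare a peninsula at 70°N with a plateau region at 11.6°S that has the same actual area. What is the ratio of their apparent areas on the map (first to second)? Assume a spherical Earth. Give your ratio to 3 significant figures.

With standard parallel φ₀ = 26.4°, the equirectangular projection gives x = Rλ cos φ₀, y = Rφ, so h = 1 and k = cos 26.4° / cos φ.
Areal scale at 70°: h·k = 1.000 × 2.619 = 2.619.
Areal scale at 11.6°: h·k = 1.000 × 0.9144 = 0.9144.
Ratio = 2.619/0.9144 ≈ 2.86.

2.86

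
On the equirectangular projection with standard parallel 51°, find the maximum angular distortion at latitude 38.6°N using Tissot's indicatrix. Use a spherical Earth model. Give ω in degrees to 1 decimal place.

In the equirectangular projection with standard parallel φ₀ = 51° (x = Rλ cos φ₀, y = Rφ), meridians are true-scale (h = 1) and the parallel scale is k = cos φ₀ / cos φ.
At 38.6°: h = 1.000, k = 0.8053; principal scales a = 1.000, b = 0.8053.
sin(ω/2) = (a − b)/(a + b) = 0.1947/1.805 = 0.1079, so ω = 2 arcsin(0.1079) ≈ 12.4°.

12.4°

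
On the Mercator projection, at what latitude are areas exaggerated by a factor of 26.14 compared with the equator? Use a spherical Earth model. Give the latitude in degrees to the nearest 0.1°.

Mercator areal scale is sec²φ.
sec²φ = 26.14  ⇒  cos²φ = 0.03826  ⇒  cos φ = 0.1956.
φ = arccos(0.1956) ≈ 78.7°.

78.7°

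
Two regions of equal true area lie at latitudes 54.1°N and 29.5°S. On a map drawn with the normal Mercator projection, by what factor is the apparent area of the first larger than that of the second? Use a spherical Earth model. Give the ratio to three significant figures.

2.20

Mercator is conformal with k = sec φ, so areal scale = k² = sec²φ.
At 54.1°: sec²(54.1°) = 1/0.5864² = 2.908.
At 29.5°: sec²(29.5°) = 1/0.8704² = 1.320.
Ratio = 2.908/1.320 = cos²(29.5°)/cos²(54.1°) ≈ 2.20.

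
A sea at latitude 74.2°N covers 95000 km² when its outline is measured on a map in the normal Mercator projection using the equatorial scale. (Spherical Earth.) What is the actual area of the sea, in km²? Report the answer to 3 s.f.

7040 km²

Mercator is conformal, so the point scale is isotropic: h = k = sec φ = 1/cos φ.
Areal scale = k² = sec²φ = 1/cos²(74.2°) = 1/0.2723² = 13.49.
True area = apparent / (areal scale) = 95000 / 13.49 ≈ 7040 km².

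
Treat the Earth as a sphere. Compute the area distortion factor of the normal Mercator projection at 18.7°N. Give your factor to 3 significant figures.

For Mercator, h = k = sec φ (a conformal cylindrical projection has a single point scale, 1/cos φ).
Areal scale = k² = sec²φ = 1/cos²(18.7°) = 1/0.9472² = 1.115.

1.11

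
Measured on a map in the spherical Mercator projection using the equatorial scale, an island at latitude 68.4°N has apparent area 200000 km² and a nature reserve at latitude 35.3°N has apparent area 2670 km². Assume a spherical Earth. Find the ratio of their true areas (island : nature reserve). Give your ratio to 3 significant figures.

15.2

On Mercator the areal scale is sec²φ, so true area = apparent × cos²φ.
True area of island: 200000 × cos²(68.4°) = 200000 × 0.1355 = 27100 km².
True area of nature reserve: 2670 × cos²(35.3°) = 2670 × 0.6661 = 1778 km².
Ratio = 27100 / 1778 ≈ 15.2.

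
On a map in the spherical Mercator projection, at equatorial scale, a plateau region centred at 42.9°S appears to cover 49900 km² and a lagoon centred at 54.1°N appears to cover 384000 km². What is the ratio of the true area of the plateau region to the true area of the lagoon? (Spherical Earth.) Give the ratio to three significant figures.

0.203

Since Mercator area scale is 1/cos²φ, the true area equals the apparent area multiplied by cos²φ.
True area of plateau region: 49900 × cos²(42.9°) = 49900 × 0.5366 = 26780 km².
True area of lagoon: 384000 × cos²(54.1°) = 384000 × 0.3438 = 132000 km².
Ratio = 26780 / 132000 ≈ 0.203.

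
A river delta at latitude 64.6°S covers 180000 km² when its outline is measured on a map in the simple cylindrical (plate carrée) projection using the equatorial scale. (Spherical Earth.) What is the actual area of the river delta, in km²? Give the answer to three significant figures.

77200 km²

In the plate carrée (x = Rλ, y = Rφ), meridians are true-scale (h = 1) and parallels are stretched by k = sec φ.
Areal scale = h·k = 1 × sec φ; at 64.6°, h = 1.000, k = 2.331, so h·k = 2.331.
True area = apparent / (areal scale) = 180000 / 2.331 ≈ 77200 km².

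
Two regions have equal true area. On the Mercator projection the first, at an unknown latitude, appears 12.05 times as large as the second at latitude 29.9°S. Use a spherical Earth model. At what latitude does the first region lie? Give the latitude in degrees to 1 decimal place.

75.5°

On Mercator, (apparent₁)/(apparent₂) = sec²φ₁ / sec²φ₂ when true areas are equal.
cos²φ₂ / cos²φ₁ = 12.05  ⇒  cos φ₁ = cos 29.9° / √12.05 = 0.8669/3.471 = 0.2497.
φ₁ = arccos(0.2497) ≈ 75.5°.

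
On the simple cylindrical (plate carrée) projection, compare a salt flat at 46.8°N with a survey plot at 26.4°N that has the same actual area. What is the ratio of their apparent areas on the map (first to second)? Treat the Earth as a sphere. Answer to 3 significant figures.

In the plate carrée (x = Rλ, y = Rφ), meridians are true-scale (h = 1) and parallels are stretched by k = sec φ.
Areal scale at 46.8°: h·k = 1.000 × 1.461 = 1.461.
Areal scale at 26.4°: h·k = 1.000 × 1.116 = 1.116.
Ratio = 1.461/1.116 ≈ 1.31.

1.31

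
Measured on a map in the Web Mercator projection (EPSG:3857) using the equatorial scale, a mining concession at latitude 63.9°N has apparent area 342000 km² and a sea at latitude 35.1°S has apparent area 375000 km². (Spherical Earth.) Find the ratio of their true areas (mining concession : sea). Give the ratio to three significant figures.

0.264

On Mercator the areal scale is sec²φ, so true area = apparent × cos²φ.
True area of mining concession: 342000 × cos²(63.9°) = 342000 × 0.1935 = 66190 km².
True area of sea: 375000 × cos²(35.1°) = 375000 × 0.6694 = 251000 km².
Ratio = 66190 / 251000 ≈ 0.264.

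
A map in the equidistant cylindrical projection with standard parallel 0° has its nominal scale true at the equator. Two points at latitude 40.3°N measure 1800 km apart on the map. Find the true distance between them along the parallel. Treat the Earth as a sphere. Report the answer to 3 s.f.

1370 km

Plate carrée maps x = Rλ, y = Rφ. The meridian scale is h = 1 and the parallel scale is k = 1/cos φ = sec φ.
Along the parallel at 40.3°, map distances are exaggerated by k = sec 40.3° = 1.311.
True distance = 1800 / 1.311 = 1800 × cos 40.3° ≈ 1370 km.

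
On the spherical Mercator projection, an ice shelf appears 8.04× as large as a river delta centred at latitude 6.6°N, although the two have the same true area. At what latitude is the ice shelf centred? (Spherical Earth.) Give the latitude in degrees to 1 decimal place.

For equal true areas on Mercator, apparent areas scale as sec²φ, so the ratio is cos²φ₂ / cos²φ₁.
cos²φ₂ / cos²φ₁ = 8.04  ⇒  cos φ₁ = cos 6.6° / √8.04 = 0.9934/2.835 = 0.3503.
φ₁ = arccos(0.3503) ≈ 69.5°.

69.5°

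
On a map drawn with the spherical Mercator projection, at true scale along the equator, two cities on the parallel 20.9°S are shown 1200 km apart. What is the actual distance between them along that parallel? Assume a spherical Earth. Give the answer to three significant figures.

1120 km

Mercator is conformal, so the point scale is isotropic: h = k = sec φ = 1/cos φ.
Along the parallel at 20.9°, map distances are exaggerated by k = sec 20.9° = 1.070.
True distance = 1200 / 1.070 = 1200 × cos 20.9° ≈ 1120 km.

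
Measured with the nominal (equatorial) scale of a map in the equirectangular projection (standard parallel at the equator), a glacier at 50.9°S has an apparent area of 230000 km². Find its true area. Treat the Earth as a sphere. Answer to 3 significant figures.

145000 km²

Plate carrée maps x = Rλ, y = Rφ. The meridian scale is h = 1 and the parallel scale is k = 1/cos φ = sec φ.
Areal scale = h·k = 1 × sec φ; at 50.9°, h = 1.000, k = 1.586, so h·k = 1.586.
True area = apparent / (areal scale) = 230000 / 1.586 ≈ 145000 km².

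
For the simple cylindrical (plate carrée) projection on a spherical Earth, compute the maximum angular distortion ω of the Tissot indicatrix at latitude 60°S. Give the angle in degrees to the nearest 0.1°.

38.9°

Plate carrée maps x = Rλ, y = Rφ. The meridian scale is h = 1 and the parallel scale is k = 1/cos φ = sec φ.
At 60°: h = 1.000, k = 2.000; principal scales a = 2.000, b = 1.000.
sin(ω/2) = (a − b)/(a + b) = 1.0000/3.000 = 0.3333, so ω = 2 arcsin(0.3333) ≈ 38.9°.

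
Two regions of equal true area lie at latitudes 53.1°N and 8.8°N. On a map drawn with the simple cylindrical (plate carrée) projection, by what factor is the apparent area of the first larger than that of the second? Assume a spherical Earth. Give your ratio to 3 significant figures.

1.65

Plate carrée maps x = Rλ, y = Rφ. The meridian scale is h = 1 and the parallel scale is k = 1/cos φ = sec φ.
Areal scale at 53.1°: h·k = 1.000 × 1.666 = 1.666.
Areal scale at 8.8°: h·k = 1.000 × 1.012 = 1.012.
Ratio = 1.666/1.012 ≈ 1.65.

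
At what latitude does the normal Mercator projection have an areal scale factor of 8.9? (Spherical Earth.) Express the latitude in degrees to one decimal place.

70.4°

Mercator areal scale is sec²φ.
sec²φ = 8.9  ⇒  cos²φ = 0.1124  ⇒  cos φ = 0.3352.
φ = arccos(0.3352) ≈ 70.4°.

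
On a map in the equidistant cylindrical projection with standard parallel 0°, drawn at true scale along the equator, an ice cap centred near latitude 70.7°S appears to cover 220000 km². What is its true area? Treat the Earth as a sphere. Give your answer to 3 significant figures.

72700 km²

Plate carrée maps x = Rλ, y = Rφ. The meridian scale is h = 1 and the parallel scale is k = 1/cos φ = sec φ.
Areal scale = h·k = 1 × sec φ; at 70.7°, h = 1.000, k = 3.026, so h·k = 3.026.
True area = apparent / (areal scale) = 220000 / 3.026 ≈ 72700 km².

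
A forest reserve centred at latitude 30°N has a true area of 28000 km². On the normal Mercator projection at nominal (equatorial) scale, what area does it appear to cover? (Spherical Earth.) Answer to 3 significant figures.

For Mercator, h = k = sec φ (a conformal cylindrical projection has a single point scale, 1/cos φ).
Areal scale = k² = sec²φ = 1/cos²(30°) = 1/0.8660² = 1.333.
Apparent area = 28000 × 1.333 ≈ 37300 km².

37300 km²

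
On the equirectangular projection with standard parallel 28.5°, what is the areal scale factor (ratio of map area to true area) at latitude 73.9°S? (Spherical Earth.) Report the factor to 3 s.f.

With standard parallel φ₀ = 28.5°, the equirectangular projection gives x = Rλ cos φ₀, y = Rφ, so h = 1 and k = cos 28.5° / cos φ.
Areal scale = h·k = 1 × cos φ₀ / cos φ; at 73.9°, h = 1.000, k = 3.169, so h·k = 3.169.

3.17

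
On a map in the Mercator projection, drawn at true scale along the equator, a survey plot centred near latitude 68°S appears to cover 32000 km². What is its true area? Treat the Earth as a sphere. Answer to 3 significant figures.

For Mercator, h = k = sec φ (a conformal cylindrical projection has a single point scale, 1/cos φ).
Areal scale = k² = sec²φ = 1/cos²(68°) = 1/0.3746² = 7.126.
True area = apparent / (areal scale) = 32000 / 7.126 ≈ 4490 km².

4490 km²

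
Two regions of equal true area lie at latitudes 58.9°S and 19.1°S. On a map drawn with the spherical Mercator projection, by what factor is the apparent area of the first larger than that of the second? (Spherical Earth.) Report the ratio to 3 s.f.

Mercator is conformal with k = sec φ, so areal scale = k² = sec²φ.
At 58.9°: sec²(58.9°) = 1/0.5165² = 3.748.
At 19.1°: sec²(19.1°) = 1/0.9449² = 1.120.
Ratio = 3.748/1.120 = cos²(19.1°)/cos²(58.9°) ≈ 3.35.

3.35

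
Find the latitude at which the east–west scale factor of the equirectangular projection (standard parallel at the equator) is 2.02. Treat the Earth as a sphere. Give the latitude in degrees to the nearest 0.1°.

60.3°

Plate carrée: h = 1, k = sec φ along parallels.
sec φ = 2.02  ⇒  cos φ = 0.4950  ⇒  φ ≈ 60.3°.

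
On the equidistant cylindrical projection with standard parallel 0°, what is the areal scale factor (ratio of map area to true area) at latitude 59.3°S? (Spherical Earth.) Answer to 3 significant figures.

For the equirectangular projection with φ₀ = 0 (plate carrée), h = 1 along meridians and k = sec φ along parallels.
Areal scale = h·k = 1 × sec φ; at 59.3°, h = 1.000, k = 1.959, so h·k = 1.959.

1.96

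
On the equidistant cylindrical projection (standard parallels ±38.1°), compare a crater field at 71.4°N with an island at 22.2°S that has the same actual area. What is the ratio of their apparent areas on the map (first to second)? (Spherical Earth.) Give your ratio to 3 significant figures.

With standard parallel φ₀ = 38.1°, the equirectangular projection gives x = Rλ cos φ₀, y = Rφ, so h = 1 and k = cos 38.1° / cos φ.
Areal scale at 71.4°: h·k = 1.000 × 2.467 = 2.467.
Areal scale at 22.2°: h·k = 1.000 × 0.8499 = 0.8499.
Ratio = 2.467/0.8499 ≈ 2.90.

2.90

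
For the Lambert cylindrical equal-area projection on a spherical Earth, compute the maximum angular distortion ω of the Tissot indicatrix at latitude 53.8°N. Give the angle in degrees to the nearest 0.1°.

The Lambert cylindrical equal-area projection is the cylindrical equal-area projection with its standard parallel at the equator (φ₀ = 0). For cylindrical equal-area with standard parallel φ₀, h = cos φ / cos φ₀ and k = cos φ₀ / cos φ, so h·k = 1.
At 53.8°: h = 0.5906, k = 1.693; principal scales a = 1.693, b = 0.5906.
sin(ω/2) = (a − b)/(a + b) = 1.103/2.284 = 0.4828, so ω = 2 arcsin(0.4828) ≈ 57.7°.

57.7°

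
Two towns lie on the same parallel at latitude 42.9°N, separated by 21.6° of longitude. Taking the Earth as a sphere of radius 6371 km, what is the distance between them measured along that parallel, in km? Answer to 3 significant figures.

1760 km

Arc length along a parallel = R cos φ · Δλ (with Δλ in radians).
= 6371 × cos 42.9° × (21.6° × π/180) = 6371 × 0.7325 × 0.3770 ≈ 1760 km.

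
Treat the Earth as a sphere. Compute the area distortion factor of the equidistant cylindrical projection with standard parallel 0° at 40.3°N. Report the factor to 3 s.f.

In the plate carrée (x = Rλ, y = Rφ), meridians are true-scale (h = 1) and parallels are stretched by k = sec φ.
Areal scale = h·k = 1 × sec φ; at 40.3°, h = 1.000, k = 1.311, so h·k = 1.311.

1.31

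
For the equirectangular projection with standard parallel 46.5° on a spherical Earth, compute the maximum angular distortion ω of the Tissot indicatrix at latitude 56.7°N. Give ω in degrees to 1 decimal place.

With standard parallel φ₀ = 46.5°, the equirectangular projection gives x = Rλ cos φ₀, y = Rφ, so h = 1 and k = cos 46.5° / cos φ.
At 56.7°: h = 1.000, k = 1.254; principal scales a = 1.254, b = 1.000.
sin(ω/2) = (a − b)/(a + b) = 0.2538/2.254 = 0.1126, so ω = 2 arcsin(0.1126) ≈ 12.9°.

12.9°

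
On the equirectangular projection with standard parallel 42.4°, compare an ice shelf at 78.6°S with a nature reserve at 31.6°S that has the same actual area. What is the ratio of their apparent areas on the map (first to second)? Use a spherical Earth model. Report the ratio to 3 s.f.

The equidistant cylindrical projection with φ₀ = 42.4° has h = 1 (meridians true) and k = cos φ₀ / cos φ along parallels.
Areal scale at 78.6°: h·k = 1.000 × 3.736 = 3.736.
Areal scale at 31.6°: h·k = 1.000 × 0.8670 = 0.8670.
Ratio = 3.736/0.8670 ≈ 4.31.

4.31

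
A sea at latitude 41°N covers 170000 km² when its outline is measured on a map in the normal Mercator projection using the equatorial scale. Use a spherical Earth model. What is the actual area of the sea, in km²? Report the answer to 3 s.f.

96800 km²

For Mercator, h = k = sec φ (a conformal cylindrical projection has a single point scale, 1/cos φ).
Areal scale = k² = sec²φ = 1/cos²(41°) = 1/0.7547² = 1.756.
True area = apparent / (areal scale) = 170000 / 1.756 ≈ 96800 km².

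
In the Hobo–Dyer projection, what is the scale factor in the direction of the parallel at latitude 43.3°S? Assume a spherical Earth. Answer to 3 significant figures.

1.09

The Hobo–Dyer projection is cylindrical equal-area with φ₀ = 37.5°. A cylindrical equal-area projection with standard parallel φ₀ has meridian scale h = cos φ / cos φ₀ and parallel scale k = cos φ₀ / cos φ (so areas are preserved, h·k = 1).
k = cos 37.5° / cos 43.3° = 0.7934/0.7278 = 1.090.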